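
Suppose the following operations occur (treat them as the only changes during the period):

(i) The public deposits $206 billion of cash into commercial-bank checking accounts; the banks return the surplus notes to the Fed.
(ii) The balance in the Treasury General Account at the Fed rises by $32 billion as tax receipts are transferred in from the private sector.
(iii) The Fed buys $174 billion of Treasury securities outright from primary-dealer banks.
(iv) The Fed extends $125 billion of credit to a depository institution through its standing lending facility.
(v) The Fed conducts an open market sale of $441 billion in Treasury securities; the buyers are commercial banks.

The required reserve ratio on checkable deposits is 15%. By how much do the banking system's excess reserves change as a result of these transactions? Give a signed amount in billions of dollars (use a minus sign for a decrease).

Currency deposit $206 billion: reserves +$206B, deposits +$206B.
Government account inflow $32 billion: reserves −$32B, deposits −$32B.
OMO purchase (from banks) $174 billion: reserves +$174B, deposits 0.
Discount-window loan $125 billion: reserves +$125B, deposits 0.
OMO sale (to banks) $441 billion: reserves −$441B, deposits 0.
Totals: Δreserves = +$32B, Δdeposits = +$174B.
Δrequired reserves = 15% × +$174B = +$26.1B.
Δexcess reserves = Δreserves − Δrequired = +$32B − (+$26.1B) = +$5.9 billion.

+$5.9 billion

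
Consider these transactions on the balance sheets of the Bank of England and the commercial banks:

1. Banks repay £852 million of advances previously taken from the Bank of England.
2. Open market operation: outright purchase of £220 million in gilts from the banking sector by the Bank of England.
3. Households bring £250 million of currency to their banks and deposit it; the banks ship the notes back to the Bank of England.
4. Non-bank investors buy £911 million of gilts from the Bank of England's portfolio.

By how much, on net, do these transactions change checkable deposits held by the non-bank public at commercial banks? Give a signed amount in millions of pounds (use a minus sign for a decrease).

Discount-window repayment £852 million: the counterparty is a bank, so public deposits are unchanged → 0.
OMO purchase (from banks) £220 million: the counterparty is a bank, so public deposits are unchanged → 0.
Currency deposit £250 million: non-bank counterparties' bank balances rise → +£250M.
Asset sale (to non-banks) £911 million: non-bank counterparties' bank balances fall → −£911M.
Net: 0 + 0 + 250 − 911 = -£661 million.

-£661 million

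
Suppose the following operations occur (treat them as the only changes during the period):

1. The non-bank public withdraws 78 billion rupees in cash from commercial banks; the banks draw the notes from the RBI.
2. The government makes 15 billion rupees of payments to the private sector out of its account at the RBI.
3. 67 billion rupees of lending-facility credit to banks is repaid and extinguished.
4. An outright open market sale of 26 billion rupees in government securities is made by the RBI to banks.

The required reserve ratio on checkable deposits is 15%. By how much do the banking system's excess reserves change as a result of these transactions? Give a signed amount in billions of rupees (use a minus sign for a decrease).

-146.55 billion

Currency withdrawal 78 billion rupees: reserves −78B, deposits −78B.
Government spending 15 billion rupees: reserves +15B, deposits +15B.
Discount-window repayment 67 billion rupees: reserves −67B, deposits 0.
OMO sale (to banks) 26 billion rupees: reserves −26B, deposits 0.
Totals: Δreserves = −156B, Δdeposits = −63B.
Δrequired reserves = 15% × −63B = −9.45B.
Δexcess reserves = Δreserves − Δrequired = −156B − (−9.45B) = -146.55 billion.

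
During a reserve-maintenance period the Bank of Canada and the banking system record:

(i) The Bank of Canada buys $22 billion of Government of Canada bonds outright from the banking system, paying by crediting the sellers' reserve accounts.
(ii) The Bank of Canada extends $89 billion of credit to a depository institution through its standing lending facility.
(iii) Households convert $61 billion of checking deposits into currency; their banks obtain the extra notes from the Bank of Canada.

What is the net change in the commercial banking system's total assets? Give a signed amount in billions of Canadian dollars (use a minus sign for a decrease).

Bank of Canada balance sheet:
  Assets:      Securities +$22B, Loans to banks +$89B
  Liabilities: Bank reserves +$50B, Currency in circulation +$61B
Commercial banking system:
  Assets:      Reserves at CB +$50B, Securities −$22B
  Liabilities: Checkable deposits −$61B, Borrowings from CB +$89B
Change in total bank assets = +$28 billion.

+$28 billion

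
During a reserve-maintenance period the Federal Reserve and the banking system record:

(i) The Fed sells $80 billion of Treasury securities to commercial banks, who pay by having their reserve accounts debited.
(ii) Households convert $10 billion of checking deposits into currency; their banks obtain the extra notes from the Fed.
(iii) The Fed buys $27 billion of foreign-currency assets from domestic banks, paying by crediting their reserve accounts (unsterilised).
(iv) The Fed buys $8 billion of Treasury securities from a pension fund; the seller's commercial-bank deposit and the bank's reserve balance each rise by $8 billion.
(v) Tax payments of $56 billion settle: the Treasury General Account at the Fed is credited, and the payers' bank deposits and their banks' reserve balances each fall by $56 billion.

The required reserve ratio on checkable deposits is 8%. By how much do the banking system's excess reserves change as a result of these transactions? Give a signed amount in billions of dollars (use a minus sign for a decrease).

-$106.36 billion

OMO sale (to banks) $80 billion: reserves −$80B, deposits 0.
Currency withdrawal $10 billion: reserves −$10B, deposits −$10B.
FX purchase $27 billion: reserves +$27B, deposits 0.
Asset purchase (from non-banks) $8 billion: reserves +$8B, deposits +$8B.
Government account inflow $56 billion: reserves −$56B, deposits −$56B.
Totals: Δreserves = −$111B, Δdeposits = −$58B.
Δrequired reserves = 8% × −$58B = −$4.64B.
Δexcess reserves = Δreserves − Δrequired = −$111B − (−$4.64B) = -$106.36 billion.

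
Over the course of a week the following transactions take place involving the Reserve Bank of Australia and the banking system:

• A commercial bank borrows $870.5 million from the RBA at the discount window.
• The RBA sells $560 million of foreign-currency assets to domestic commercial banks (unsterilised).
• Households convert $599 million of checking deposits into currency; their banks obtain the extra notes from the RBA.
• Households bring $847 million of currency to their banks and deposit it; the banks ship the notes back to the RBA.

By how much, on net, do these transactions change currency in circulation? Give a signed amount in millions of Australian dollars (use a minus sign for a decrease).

-$248 million

RBA balance sheet:
  Assets:      Loans to banks +$870.5M, Foreign assets −$560M
  Liabilities: Bank reserves +$558.5M, Currency in circulation −$248M
Commercial banking system:
  Assets:      Reserves at CB +$558.5M, Foreign assets +$560M
  Liabilities: Checkable deposits +$248M, Borrowings from CB +$870.5M
So the change in currency in circulation is -$248 million.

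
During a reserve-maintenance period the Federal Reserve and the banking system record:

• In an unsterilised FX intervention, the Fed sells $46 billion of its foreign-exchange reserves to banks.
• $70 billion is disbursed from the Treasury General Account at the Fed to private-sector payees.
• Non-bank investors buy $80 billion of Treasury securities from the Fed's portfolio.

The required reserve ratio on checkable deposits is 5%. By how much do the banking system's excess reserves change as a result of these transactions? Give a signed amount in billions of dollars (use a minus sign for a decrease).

FX sale $46 billion: reserves −$46B, deposits 0.
Government spending $70 billion: reserves +$70B, deposits +$70B.
Asset sale (to non-banks) $80 billion: reserves −$80B, deposits −$80B.
Totals: Δreserves = −$56B, Δdeposits = −$10B.
Δrequired reserves = 5% × −$10B = −$0.5B.
Δexcess reserves = Δreserves − Δrequired = −$56B − (−$0.5B) = -$55.5 billion.

-$55.5 billion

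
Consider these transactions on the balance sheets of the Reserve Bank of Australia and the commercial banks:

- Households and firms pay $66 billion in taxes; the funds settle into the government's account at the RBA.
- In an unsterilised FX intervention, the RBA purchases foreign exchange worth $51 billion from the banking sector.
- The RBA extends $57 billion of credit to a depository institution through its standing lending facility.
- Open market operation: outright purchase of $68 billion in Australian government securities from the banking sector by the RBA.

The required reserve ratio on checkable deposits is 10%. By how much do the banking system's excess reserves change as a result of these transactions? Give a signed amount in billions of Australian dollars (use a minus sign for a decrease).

Government account inflow $66 billion: reserves −$66B, deposits −$66B.
FX purchase $51 billion: reserves +$51B, deposits 0.
Discount-window loan $57 billion: reserves +$57B, deposits 0.
OMO purchase (from banks) $68 billion: reserves +$68B, deposits 0.
Totals: Δreserves = +$110B, Δdeposits = −$66B.
Δrequired reserves = 10% × −$66B = −$6.6B.
Δexcess reserves = Δreserves − Δrequired = +$110B − (−$6.6B) = +$116.6 billion.

+$116.6 billion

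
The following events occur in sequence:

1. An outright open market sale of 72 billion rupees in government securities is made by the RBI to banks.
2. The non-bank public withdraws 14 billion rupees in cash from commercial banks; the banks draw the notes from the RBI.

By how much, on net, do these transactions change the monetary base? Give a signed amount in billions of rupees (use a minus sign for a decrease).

-72 billion

RBI balance sheet:
  Assets:      Securities −72B
  Liabilities: Bank reserves −86B, Currency in circulation +14B
Commercial banking system:
  Assets:      Reserves at CB −86B, Securities +72B
  Liabilities: Checkable deposits −14B
Monetary base = currency + reserves: +14B + (−86B) = -72 billion.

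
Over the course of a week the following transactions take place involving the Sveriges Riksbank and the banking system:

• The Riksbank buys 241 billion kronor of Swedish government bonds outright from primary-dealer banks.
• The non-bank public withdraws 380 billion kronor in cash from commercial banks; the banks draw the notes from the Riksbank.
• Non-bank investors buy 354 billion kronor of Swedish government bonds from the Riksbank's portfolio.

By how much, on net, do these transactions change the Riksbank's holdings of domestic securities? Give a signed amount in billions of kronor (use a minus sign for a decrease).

Riksbank balance sheet:
  Assets:      Securities −113B
  Liabilities: Bank reserves −493B, Currency in circulation +380B
So the change in the Riksbank's holdings of domestic securities is -113 billion.

-113 billion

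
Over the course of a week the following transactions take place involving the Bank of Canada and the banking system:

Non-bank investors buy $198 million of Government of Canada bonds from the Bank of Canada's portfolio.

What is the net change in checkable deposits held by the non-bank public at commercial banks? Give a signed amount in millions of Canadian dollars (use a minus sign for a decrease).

-$198 million

Bank of Canada balance sheet:
  Assets:      Securities −$198M
  Liabilities: Bank reserves −$198M
Commercial banking system:
  Assets:      Reserves at CB −$198M
  Liabilities: Checkable deposits −$198M
So the change in checkable deposits held by the non-bank public at commercial banks is -$198 million.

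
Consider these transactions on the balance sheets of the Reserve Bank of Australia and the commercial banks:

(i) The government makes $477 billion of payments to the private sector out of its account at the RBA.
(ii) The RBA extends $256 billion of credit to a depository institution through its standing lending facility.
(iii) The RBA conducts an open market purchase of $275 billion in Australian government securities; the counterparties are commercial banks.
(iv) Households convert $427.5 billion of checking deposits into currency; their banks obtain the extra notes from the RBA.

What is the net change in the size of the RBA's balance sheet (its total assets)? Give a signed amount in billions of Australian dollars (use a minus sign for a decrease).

+$531 billion

Government spending $477 billion: only the composition of liabilities changes → 0.
Discount-window loan $256 billion: an RBA asset is acquired → +$256B.
OMO purchase (from banks) $275 billion: an RBA asset is acquired → +$275B.
Currency withdrawal $427.5 billion: only the composition of liabilities changes → 0.
Net: 0 + 256 + 275 + 0 = +$531 billion.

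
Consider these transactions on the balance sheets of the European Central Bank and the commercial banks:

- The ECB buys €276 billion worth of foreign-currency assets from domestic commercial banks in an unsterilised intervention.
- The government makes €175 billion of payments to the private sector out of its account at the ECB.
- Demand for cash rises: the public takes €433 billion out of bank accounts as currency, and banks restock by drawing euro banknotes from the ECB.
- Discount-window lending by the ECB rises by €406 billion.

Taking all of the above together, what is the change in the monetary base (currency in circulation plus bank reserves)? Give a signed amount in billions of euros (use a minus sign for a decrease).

ECB balance sheet:
  Assets:      Loans to banks +€406B, Foreign assets +€276B
  Liabilities: Bank reserves +€424B, Currency in circulation +€433B, Government deposits −€175B
Commercial banking system:
  Assets:      Reserves at CB +€424B, Foreign assets −€276B
  Liabilities: Checkable deposits −€258B, Borrowings from CB +€406B
Monetary base = currency + reserves: +€433B + (+€424B) = +€857 billion.

+€857 billion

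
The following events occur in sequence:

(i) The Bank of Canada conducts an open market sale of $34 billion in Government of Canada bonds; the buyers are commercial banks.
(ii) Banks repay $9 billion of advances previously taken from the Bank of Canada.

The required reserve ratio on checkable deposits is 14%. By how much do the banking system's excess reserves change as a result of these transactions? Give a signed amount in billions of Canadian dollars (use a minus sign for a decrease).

-$43 billion

OMO sale (to banks) $34 billion: reserves −$34B, deposits 0.
Discount-window repayment $9 billion: reserves −$9B, deposits 0.
Totals: Δreserves = −$43B, Δdeposits = 0.
Δrequired reserves = 14% × 0 = 0.
Δexcess reserves = Δreserves − Δrequired = −$43B − (0) = -$43 billion.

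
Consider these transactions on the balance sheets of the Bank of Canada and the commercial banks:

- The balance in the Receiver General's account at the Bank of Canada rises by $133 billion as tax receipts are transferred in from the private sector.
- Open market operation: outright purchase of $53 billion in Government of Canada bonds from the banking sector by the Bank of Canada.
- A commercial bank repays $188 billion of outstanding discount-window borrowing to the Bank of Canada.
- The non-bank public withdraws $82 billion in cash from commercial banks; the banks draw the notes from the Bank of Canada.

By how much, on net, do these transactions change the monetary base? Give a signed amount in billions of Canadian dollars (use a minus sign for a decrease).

Government account inflow $133 billion: reserves shift to a non-base liability → −$133B.
OMO purchase (from banks) $53 billion: Bank of Canada balance sheet expands → +$53B.
Discount-window repayment $188 billion: Bank of Canada balance sheet contracts → −$188B.
Currency withdrawal $82 billion: just a shift between currency and reserves — both are base money → 0.
Net: −133 + 53 − 188 + 0 = -$268 billion.

-$268 billion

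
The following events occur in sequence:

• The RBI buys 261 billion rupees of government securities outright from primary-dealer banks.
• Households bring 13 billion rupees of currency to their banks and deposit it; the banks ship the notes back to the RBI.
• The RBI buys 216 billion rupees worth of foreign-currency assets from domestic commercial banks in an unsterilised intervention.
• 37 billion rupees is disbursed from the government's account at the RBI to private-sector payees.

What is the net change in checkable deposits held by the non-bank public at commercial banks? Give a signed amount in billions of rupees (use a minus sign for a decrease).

OMO purchase (from banks) 261 billion rupees: the counterparty is a bank, so public deposits are unchanged → 0.
Currency deposit 13 billion rupees: non-bank counterparties' bank balances rise → +13B.
FX purchase 216 billion rupees: the counterparty is a bank, so public deposits are unchanged → 0.
Government spending 37 billion rupees: non-bank counterparties' bank balances rise → +37B.
Net: 0 + 13 + 0 + 37 = +50 billion.

+50 billion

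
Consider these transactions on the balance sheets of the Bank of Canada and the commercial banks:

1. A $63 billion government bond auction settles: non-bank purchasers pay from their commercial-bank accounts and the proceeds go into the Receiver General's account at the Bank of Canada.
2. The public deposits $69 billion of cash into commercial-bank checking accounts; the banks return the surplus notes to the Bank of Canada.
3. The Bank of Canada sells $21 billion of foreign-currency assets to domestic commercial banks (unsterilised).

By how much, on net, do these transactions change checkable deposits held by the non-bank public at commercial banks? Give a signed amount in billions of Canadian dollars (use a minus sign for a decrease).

Government account inflow $63 billion: non-bank counterparties' bank balances fall → −$63B.
Currency deposit $69 billion: non-bank counterparties' bank balances rise → +$69B.
FX sale $21 billion: the counterparty is a bank, so public deposits are unchanged → 0.
Net: −63 + 69 + 0 = +$6 billion.

+$6 billion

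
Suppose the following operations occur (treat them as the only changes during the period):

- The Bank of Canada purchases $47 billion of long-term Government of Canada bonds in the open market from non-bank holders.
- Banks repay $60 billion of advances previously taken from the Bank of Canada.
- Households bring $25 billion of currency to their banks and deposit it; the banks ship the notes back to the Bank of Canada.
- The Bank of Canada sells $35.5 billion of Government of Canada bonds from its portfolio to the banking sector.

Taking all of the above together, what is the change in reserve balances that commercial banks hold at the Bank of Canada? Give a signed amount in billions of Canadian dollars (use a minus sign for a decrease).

-$23.5 billion

Asset purchase (from non-banks) $47 billion: the Bank of Canada pays by crediting reserve accounts → +$47B.
Discount-window repayment $60 billion: repayment is debited from reserves → −$60B.
Currency deposit $25 billion: returned notes are swapped for reserve credit → +$25B.
OMO sale (to banks) $35.5 billion: the buying banks pay out of their reserve balances → −$35.5B.
Net: 47 − 60 + 25 − 35.5 = -$23.5 billion.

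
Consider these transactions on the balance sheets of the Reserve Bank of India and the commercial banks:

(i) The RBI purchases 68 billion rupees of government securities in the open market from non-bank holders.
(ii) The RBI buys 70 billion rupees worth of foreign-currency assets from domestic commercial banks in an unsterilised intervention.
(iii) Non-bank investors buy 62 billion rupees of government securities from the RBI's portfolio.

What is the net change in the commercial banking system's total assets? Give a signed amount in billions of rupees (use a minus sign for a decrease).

Asset purchase (from non-banks) 68 billion rupees: bank balance sheets expand → +68B.
FX purchase 70 billion rupees: just an asset swap on bank balance sheets → 0.
Asset sale (to non-banks) 62 billion rupees: bank balance sheets shrink → −62B.
Net: 68 + 0 − 62 = +6 billion.

+6 billion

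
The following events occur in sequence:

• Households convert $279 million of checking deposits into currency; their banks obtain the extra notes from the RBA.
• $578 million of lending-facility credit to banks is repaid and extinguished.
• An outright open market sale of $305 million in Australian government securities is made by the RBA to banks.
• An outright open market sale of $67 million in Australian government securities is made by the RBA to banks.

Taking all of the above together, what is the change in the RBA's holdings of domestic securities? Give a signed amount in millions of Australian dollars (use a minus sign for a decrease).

-$372 million

Currency withdrawal $279 million: the RBA's securities portfolio is untouched → 0.
Discount-window repayment $578 million: the RBA's securities portfolio is untouched → 0.
OMO sale (to banks) $305 million: securities removed from the RBA's portfolio → −$305M.
OMO sale (to banks) $67 million: securities removed from the RBA's portfolio → −$67M.
Net: 0 + 0 − 305 − 67 = -$372 million.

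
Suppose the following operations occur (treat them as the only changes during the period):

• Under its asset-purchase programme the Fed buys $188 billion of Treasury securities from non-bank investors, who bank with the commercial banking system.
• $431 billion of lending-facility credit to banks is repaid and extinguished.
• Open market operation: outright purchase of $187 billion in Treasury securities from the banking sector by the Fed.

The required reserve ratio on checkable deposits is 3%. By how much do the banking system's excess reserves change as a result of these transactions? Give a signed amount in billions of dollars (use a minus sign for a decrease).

Asset purchase (from non-banks) $188 billion: reserves +$188B, deposits +$188B.
Discount-window repayment $431 billion: reserves −$431B, deposits 0.
OMO purchase (from banks) $187 billion: reserves +$187B, deposits 0.
Totals: Δreserves = −$56B, Δdeposits = +$188B.
Δrequired reserves = 3% × +$188B = +$5.64B.
Δexcess reserves = Δreserves − Δrequired = −$56B − (+$5.64B) = -$61.64 billion.

-$61.64 billion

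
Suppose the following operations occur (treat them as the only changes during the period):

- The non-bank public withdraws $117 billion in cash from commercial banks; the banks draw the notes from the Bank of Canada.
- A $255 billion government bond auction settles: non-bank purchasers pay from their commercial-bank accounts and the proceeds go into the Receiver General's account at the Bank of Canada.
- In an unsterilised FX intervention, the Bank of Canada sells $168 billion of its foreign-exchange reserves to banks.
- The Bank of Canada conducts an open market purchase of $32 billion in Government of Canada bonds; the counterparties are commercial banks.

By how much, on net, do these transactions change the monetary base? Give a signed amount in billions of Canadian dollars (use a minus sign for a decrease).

Currency withdrawal $117 billion: just a shift between currency and reserves — both are base money → 0.
Government account inflow $255 billion: reserves shift to a non-base liability → −$255B.
FX sale $168 billion: Bank of Canada balance sheet contracts → −$168B.
OMO purchase (from banks) $32 billion: Bank of Canada balance sheet expands → +$32B.
Net: 0 − 255 − 168 + 32 = -$391 billion.

-$391 billion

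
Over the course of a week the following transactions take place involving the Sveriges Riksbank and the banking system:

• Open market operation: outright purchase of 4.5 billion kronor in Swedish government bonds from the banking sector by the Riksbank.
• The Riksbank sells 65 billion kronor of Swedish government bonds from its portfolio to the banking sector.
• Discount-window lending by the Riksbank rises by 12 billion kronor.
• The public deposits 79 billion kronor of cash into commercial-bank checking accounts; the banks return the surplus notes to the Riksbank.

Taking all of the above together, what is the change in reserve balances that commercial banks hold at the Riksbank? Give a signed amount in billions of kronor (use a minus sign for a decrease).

+30.5 billion

OMO purchase (from banks) 4.5 billion kronor: the Riksbank pays by crediting reserve accounts → +4.5B.
OMO sale (to banks) 65 billion kronor: the buying banks pay out of their reserve balances → −65B.
Discount-window loan 12 billion kronor: the loan is credited to the bank's reserve account → +12B.
Currency deposit 79 billion kronor: returned notes are swapped for reserve credit → +79B.
Net: 4.5 − 65 + 12 + 79 = +30.5 billion.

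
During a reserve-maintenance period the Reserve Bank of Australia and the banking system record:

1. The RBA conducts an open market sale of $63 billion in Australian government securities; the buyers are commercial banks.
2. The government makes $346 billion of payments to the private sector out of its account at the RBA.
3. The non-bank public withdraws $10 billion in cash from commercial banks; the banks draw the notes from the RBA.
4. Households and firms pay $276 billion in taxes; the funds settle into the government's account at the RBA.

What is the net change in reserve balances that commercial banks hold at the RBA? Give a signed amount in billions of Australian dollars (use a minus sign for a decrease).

-$3 billion

RBA balance sheet:
  Assets:      Securities −$63B
  Liabilities: Bank reserves −$3B, Currency in circulation +$10B, Government deposits −$70B
So the change in reserve balances that commercial banks hold at the RBA is -$3 billion.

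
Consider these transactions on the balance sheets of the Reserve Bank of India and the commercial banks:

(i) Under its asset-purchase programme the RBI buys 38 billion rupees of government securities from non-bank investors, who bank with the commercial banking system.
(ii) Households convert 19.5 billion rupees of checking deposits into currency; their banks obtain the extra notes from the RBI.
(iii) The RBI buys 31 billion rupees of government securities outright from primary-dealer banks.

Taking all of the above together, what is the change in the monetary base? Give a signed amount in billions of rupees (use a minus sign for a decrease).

+69 billion

RBI balance sheet:
  Assets:      Securities +69B
  Liabilities: Bank reserves +49.5B, Currency in circulation +19.5B
Monetary base = currency + reserves: +19.5B + (+49.5B) = +69 billion.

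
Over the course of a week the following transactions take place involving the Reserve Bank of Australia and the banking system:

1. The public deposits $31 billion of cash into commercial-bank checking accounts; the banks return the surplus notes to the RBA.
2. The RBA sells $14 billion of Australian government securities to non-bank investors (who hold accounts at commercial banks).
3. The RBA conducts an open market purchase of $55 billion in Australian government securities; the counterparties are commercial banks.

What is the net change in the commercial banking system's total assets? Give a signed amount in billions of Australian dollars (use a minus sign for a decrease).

+$17 billion

Currency deposit $31 billion: bank balance sheets expand → +$31B.
Asset sale (to non-banks) $14 billion: bank balance sheets shrink → −$14B.
OMO purchase (from banks) $55 billion: just an asset swap on bank balance sheets → 0.
Net: 31 − 14 + 0 = +$17 billion.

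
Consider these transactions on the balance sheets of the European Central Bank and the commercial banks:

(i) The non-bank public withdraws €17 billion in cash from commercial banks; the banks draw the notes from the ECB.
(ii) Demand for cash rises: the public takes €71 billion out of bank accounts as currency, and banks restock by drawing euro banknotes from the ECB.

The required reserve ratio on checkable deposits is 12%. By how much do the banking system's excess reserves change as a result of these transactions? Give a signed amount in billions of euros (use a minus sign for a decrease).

-€77.44 billion

Currency withdrawal €17 billion: reserves −€17B, deposits −€17B.
Currency withdrawal €71 billion: reserves −€71B, deposits −€71B.
Totals: Δreserves = −€88B, Δdeposits = −€88B.
Δrequired reserves = 12% × −€88B = −€10.56B.
Δexcess reserves = Δreserves − Δrequired = −€88B − (−€10.56B) = -€77.44 billion.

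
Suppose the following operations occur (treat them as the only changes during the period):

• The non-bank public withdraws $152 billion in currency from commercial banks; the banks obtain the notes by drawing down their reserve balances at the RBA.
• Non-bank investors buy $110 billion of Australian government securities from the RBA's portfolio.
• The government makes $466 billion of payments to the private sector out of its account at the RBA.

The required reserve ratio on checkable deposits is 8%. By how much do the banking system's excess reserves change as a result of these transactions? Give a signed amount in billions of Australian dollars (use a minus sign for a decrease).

Currency withdrawal $152 billion: reserves −$152B, deposits −$152B.
Asset sale (to non-banks) $110 billion: reserves −$110B, deposits −$110B.
Government spending $466 billion: reserves +$466B, deposits +$466B.
Totals: Δreserves = +$204B, Δdeposits = +$204B.
Δrequired reserves = 8% × +$204B = +$16.32B.
Δexcess reserves = Δreserves − Δrequired = +$204B − (+$16.32B) = +$187.68 billion.

+$187.68 billion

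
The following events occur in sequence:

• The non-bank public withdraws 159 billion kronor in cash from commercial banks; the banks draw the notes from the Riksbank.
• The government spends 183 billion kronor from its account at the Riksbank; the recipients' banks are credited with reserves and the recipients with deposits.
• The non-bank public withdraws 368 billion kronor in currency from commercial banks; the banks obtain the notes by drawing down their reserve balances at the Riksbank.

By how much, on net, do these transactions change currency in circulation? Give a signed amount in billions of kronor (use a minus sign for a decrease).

+527 billion

Currency withdrawal 159 billion kronor: notes leave the central bank → +159B.
Government spending 183 billion kronor: no currency enters or leaves circulation → 0.
Currency withdrawal 368 billion kronor: notes leave the central bank → +368B.
Net: 159 + 0 + 368 = +527 billion.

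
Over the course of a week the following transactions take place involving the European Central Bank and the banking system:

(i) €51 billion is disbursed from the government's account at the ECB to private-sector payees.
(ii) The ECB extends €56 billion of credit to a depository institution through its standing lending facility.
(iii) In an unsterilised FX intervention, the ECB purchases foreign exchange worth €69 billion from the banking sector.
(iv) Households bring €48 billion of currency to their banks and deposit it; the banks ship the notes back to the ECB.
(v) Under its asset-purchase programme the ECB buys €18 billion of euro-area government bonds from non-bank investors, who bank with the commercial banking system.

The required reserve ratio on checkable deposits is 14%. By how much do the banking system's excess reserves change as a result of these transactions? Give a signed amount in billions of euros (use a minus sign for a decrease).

+€225.62 billion

Government spending €51 billion: reserves +€51B, deposits +€51B.
Discount-window loan €56 billion: reserves +€56B, deposits 0.
FX purchase €69 billion: reserves +€69B, deposits 0.
Currency deposit €48 billion: reserves +€48B, deposits +€48B.
Asset purchase (from non-banks) €18 billion: reserves +€18B, deposits +€18B.
Totals: Δreserves = +€242B, Δdeposits = +€117B.
Δrequired reserves = 14% × +€117B = +€16.38B.
Δexcess reserves = Δreserves − Δrequired = +€242B − (+€16.38B) = +€225.62 billion.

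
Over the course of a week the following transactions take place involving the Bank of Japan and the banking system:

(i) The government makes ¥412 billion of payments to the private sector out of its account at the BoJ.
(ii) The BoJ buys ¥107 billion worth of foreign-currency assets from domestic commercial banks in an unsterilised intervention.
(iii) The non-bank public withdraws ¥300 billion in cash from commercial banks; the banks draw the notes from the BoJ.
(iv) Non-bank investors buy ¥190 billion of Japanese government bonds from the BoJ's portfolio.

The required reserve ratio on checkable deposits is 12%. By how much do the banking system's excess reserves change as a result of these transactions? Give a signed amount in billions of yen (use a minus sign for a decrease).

Government spending ¥412 billion: reserves +¥412B, deposits +¥412B.
FX purchase ¥107 billion: reserves +¥107B, deposits 0.
Currency withdrawal ¥300 billion: reserves −¥300B, deposits −¥300B.
Asset sale (to non-banks) ¥190 billion: reserves −¥190B, deposits −¥190B.
Totals: Δreserves = +¥29B, Δdeposits = −¥78B.
Δrequired reserves = 12% × −¥78B = −¥9.36B.
Δexcess reserves = Δreserves − Δrequired = +¥29B − (−¥9.36B) = +¥38.36 billion.

+¥38.36 billion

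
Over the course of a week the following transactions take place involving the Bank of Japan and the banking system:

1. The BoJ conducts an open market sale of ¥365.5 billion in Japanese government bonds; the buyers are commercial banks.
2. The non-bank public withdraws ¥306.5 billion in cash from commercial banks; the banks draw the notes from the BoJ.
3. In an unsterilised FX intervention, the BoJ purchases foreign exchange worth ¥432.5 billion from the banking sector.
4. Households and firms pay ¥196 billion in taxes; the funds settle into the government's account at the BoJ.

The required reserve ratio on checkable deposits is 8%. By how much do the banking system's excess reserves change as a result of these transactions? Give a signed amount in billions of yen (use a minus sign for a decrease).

-¥395.3 billion

OMO sale (to banks) ¥365.5 billion: reserves −¥365.5B, deposits 0.
Currency withdrawal ¥306.5 billion: reserves −¥306.5B, deposits −¥306.5B.
FX purchase ¥432.5 billion: reserves +¥432.5B, deposits 0.
Government account inflow ¥196 billion: reserves −¥196B, deposits −¥196B.
Totals: Δreserves = −¥435.5B, Δdeposits = −¥502.5B.
Δrequired reserves = 8% × −¥502.5B = −¥40.2B.
Δexcess reserves = Δreserves − Δrequired = −¥435.5B − (−¥40.2B) = -¥395.3 billion.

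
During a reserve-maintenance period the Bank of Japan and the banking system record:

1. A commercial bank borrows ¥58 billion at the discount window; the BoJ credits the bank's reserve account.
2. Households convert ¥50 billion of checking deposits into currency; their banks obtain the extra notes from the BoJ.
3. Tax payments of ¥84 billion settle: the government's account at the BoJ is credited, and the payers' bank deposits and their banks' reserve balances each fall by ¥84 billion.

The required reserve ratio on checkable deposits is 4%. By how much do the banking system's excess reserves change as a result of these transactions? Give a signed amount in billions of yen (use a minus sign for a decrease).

-¥70.64 billion

Discount-window loan ¥58 billion: reserves +¥58B, deposits 0.
Currency withdrawal ¥50 billion: reserves −¥50B, deposits −¥50B.
Government account inflow ¥84 billion: reserves −¥84B, deposits −¥84B.
Totals: Δreserves = −¥76B, Δdeposits = −¥134B.
Δrequired reserves = 4% × −¥134B = −¥5.36B.
Δexcess reserves = Δreserves − Δrequired = −¥76B − (−¥5.36B) = -¥70.64 billion.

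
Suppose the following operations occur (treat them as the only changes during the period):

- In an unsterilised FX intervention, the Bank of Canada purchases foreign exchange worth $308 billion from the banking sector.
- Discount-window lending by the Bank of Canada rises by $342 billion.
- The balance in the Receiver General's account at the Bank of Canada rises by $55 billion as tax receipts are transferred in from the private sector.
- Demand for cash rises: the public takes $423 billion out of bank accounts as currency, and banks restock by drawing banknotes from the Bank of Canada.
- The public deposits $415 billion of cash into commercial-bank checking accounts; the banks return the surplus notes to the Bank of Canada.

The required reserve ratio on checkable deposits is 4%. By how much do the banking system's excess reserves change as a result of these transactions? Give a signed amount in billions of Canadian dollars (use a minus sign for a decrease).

+$589.52 billion

FX purchase $308 billion: reserves +$308B, deposits 0.
Discount-window loan $342 billion: reserves +$342B, deposits 0.
Government account inflow $55 billion: reserves −$55B, deposits −$55B.
Currency withdrawal $423 billion: reserves −$423B, deposits −$423B.
Currency deposit $415 billion: reserves +$415B, deposits +$415B.
Totals: Δreserves = +$587B, Δdeposits = −$63B.
Δrequired reserves = 4% × −$63B = −$2.52B.
Δexcess reserves = Δreserves − Δrequired = +$587B − (−$2.52B) = +$589.52 billion.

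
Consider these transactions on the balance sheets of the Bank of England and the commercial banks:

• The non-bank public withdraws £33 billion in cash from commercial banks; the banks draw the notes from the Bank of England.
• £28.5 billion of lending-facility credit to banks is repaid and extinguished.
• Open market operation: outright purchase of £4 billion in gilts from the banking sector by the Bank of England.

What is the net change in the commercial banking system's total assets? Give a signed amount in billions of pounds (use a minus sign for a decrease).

Currency withdrawal £33 billion: bank balance sheets shrink → −£33B.
Discount-window repayment £28.5 billion: bank balance sheets shrink → −£28.5B.
OMO purchase (from banks) £4 billion: just an asset swap on bank balance sheets → 0.
Net: −33 − 28.5 + 0 = -£61.5 billion.

-£61.5 billion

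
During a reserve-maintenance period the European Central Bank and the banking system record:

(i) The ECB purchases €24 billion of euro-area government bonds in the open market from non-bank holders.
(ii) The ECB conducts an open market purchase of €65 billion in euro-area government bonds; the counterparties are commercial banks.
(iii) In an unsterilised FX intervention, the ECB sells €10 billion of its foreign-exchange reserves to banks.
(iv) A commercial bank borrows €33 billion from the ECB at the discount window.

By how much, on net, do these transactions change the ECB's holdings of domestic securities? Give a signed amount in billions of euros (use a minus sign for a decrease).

+€89 billion

Asset purchase (from non-banks) €24 billion: securities added to the ECB's portfolio → +€24B.
OMO purchase (from banks) €65 billion: securities added to the ECB's portfolio → +€65B.
FX sale €10 billion: the ECB's securities portfolio is untouched → 0.
Discount-window loan €33 billion: the ECB's securities portfolio is untouched → 0.
Net: 24 + 65 + 0 + 0 = +€89 billion.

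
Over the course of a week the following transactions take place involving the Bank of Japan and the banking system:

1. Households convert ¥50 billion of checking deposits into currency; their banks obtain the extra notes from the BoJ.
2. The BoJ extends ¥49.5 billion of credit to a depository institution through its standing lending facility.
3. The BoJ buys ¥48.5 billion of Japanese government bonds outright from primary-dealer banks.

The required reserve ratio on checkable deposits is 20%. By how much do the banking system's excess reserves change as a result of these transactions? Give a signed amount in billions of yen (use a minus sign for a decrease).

Currency withdrawal ¥50 billion: reserves −¥50B, deposits −¥50B.
Discount-window loan ¥49.5 billion: reserves +¥49.5B, deposits 0.
OMO purchase (from banks) ¥48.5 billion: reserves +¥48.5B, deposits 0.
Totals: Δreserves = +¥48B, Δdeposits = −¥50B.
Δrequired reserves = 20% × −¥50B = −¥10B.
Δexcess reserves = Δreserves − Δrequired = +¥48B − (−¥10B) = +¥58 billion.

+¥58 billion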